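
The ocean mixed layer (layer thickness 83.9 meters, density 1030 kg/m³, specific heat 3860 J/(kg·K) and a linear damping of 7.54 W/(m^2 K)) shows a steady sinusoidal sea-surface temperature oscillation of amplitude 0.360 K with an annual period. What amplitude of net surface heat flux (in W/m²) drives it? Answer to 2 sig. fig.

Areal heat capacity C = ρ c_p D = 1030 × 3860 × 83.9 = 3.34×10^8 J/(m²·K).
ω = 2π / 3.15×10^7 s = 1.99×10^-7 s⁻¹.
√((Cω)² + λ²) = √((66.5)² + 7.54²) = 66.9 W/(m²·K).
F₀ = A × √((Cω)²+λ²) = 0.360 × 66.9 = 24.1 W/m².

24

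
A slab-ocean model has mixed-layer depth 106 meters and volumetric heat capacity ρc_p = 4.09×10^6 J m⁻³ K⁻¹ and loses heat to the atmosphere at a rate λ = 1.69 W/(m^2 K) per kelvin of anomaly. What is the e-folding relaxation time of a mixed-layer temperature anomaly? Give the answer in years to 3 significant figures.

8.13 years

Areal heat capacity C = ρc_p × D = 4.09×10^6 × 106 = 4.34×10^8 J/(m²·K).
Relaxation time τ = C / λ = 4.34×10^8 / 1.69 = 2.57×10^8 s.
In years: 2.57×10^8 s / (3.156×10^7 s/year) = 8.13 years.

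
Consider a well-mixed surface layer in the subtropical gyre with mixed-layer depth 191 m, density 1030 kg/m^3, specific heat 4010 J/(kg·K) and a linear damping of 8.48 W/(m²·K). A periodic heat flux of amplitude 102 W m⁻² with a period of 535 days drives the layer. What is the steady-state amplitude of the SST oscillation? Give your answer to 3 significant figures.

Areal heat capacity C = ρ c_p D = 1030 × 4010 × 191 = 7.89×10^8 J/(m^2 K).
Angular frequency ω = 2π / T = 2π / 4.62×10^7 s = 1.36×10^-7 s⁻¹.
√((Cω)² + λ²) = √((107)² + 8.48²) = 108 W/(m²·K).
Amplitude A = F₀ / √((Cω)²+λ²) = 102 / 108 = 0.948 K.

0.948 K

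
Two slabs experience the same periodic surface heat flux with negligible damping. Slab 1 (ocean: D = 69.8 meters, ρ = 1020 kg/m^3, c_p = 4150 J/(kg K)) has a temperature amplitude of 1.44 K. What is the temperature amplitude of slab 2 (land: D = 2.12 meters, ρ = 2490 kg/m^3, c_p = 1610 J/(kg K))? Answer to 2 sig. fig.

50 K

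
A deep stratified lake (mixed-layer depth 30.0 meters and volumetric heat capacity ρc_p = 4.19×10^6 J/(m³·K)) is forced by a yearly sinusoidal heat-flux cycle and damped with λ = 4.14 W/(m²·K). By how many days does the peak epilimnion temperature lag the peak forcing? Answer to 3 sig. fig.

Areal heat capacity C = ρc_p × D = 4.19×10^6 × 30.0 = 1.26×10^8 J/(m²·K).
ω = 2π / 3.15×10^7 s = 1.99×10^-7 s⁻¹.
Phase lag φ = arctan(Cω/λ) = arctan(25.0/4.14) = 1.41 rad.
Time lag = φ / ω = 1.41 / 1.99×10^-7 = 7.06×10^6 s = 81.7 days.

81.7 days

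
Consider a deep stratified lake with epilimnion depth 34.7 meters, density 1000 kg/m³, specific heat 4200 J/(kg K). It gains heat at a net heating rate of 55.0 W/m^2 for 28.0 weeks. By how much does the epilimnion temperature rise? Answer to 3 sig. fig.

6.39 K

Areal heat capacity C = ρ c_p D = 1000 × 4200 × 34.7 = 1.46×10^8 J m⁻² K⁻¹.
Net heat input Q = F Δt = 55.0 × (28.0 weeks × 6.048×10^5 s/week) = 9.31×10^8 J/m².
ΔT = Q / C = 9.31×10^8 / 1.46×10^8 = 6.39 K.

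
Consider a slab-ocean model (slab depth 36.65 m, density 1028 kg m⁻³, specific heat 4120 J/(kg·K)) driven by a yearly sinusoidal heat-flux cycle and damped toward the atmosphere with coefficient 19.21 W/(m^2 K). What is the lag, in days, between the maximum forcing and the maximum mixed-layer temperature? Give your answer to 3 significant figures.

59.0 days

Areal heat capacity C = ρ c_p D = 1028 × 4120 × 36.65 = 1.55×10^8 J m⁻² K⁻¹.
ω = 2π / 3.15×10^7 s = 1.99×10^-7 s⁻¹.
Phase lag φ = arctan(Cω/λ) = arctan(30.9/19.21) = 1.01 rad.
Time lag = φ / ω = 1.01 / 1.99×10^-7 = 5.09×10^6 s = 59.0 days.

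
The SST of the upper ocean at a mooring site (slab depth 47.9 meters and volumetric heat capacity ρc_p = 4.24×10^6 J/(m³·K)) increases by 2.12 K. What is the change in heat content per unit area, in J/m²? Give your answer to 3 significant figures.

Areal heat capacity C = ρc_p × D = 4.24×10^6 × 47.9 = 2.03×10^8 J/(m^2 K).
ΔQ = C ΔT = 2.03×10^8 × 2.12 = 4.31×10^8 J/m².

4.31×10^8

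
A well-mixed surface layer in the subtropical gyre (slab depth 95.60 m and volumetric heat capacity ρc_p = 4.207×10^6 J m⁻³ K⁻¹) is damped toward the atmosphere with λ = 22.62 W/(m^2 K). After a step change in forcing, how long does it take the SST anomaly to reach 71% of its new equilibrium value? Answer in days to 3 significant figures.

255 days

Areal heat capacity C = ρc_p × D = 4.207×10^6 × 95.60 = 4.02×10^8 J/(m²·K).
τ = C / λ = 4.02×10^8 / 22.62 = 1.78×10^7 s.
Fraction reached: 1 − e^(−t/τ) = 0.71 ⇒ t = −τ ln(1 − 0.71) = τ × 1.24.
t = 2.20×10^7 s = 255 days.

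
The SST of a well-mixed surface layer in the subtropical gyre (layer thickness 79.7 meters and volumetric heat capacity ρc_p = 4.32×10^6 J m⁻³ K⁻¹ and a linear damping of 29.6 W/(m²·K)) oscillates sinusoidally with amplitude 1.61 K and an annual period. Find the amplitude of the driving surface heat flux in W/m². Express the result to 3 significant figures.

120

Areal heat capacity C = ρc_p × D = 4.32×10^6 × 79.7 = 3.44×10^8 J/(m^2 K).
ω = 2π / 3.15×10^7 s = 1.99×10^-7 s⁻¹.
√((Cω)² + λ²) = √((68.6)² + 29.6²) = 74.7 W/(m²·K).
F₀ = A × √((Cω)²+λ²) = 1.61 × 74.7 = 120 W/m².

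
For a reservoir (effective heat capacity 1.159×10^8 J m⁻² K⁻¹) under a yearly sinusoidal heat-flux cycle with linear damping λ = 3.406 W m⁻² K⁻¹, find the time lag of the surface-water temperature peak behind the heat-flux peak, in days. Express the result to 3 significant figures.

82.7 days

Areal heat capacity C = 1.159×10^8 J m⁻² K⁻¹ (given).
ω = 2π / 3.15×10^7 s = 1.99×10^-7 s⁻¹.
Phase lag φ = arctan(Cω/λ) = arctan(23.1/3.406) = 1.42 rad.
Time lag = φ / ω = 1.42 / 1.99×10^-7 = 7.15×10^6 s = 82.7 days.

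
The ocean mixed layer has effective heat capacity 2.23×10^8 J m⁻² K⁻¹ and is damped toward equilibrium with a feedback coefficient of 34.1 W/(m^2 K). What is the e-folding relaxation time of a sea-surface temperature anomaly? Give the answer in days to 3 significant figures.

75.7 days

Areal heat capacity C = 2.23×10^8 J m⁻² K⁻¹ (given).
Relaxation time τ = C / λ = 2.23×10^8 / 34.1 = 6.54×10^6 s.
In days: 6.54×10^6 s / (86400 s/day) = 75.7 days.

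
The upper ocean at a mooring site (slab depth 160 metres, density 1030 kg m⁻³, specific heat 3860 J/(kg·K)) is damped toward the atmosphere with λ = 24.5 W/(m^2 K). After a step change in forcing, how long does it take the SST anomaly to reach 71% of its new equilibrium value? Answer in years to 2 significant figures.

Areal heat capacity C = ρ c_p D = 1030 × 3860 × 160 = 6.36×10^8 J m⁻² K⁻¹.
τ = C / λ = 6.36×10^8 / 24.5 = 2.60×10^7 s.
Fraction reached: 1 − e^(−t/τ) = 0.71 ⇒ t = −τ ln(1 − 0.71) = τ × 1.24.
t = 3.21×10^7 s = 1.02 years.

1.0 years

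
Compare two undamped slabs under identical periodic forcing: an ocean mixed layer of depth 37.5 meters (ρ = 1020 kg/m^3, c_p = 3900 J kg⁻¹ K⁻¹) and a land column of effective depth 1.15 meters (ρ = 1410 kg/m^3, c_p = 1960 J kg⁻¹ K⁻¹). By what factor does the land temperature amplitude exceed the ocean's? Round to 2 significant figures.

C_ocean = 1020 × 3900 × 37.5 = 1.49×10^8 J/(m²·K).
C_land = 1410 × 1960 × 1.15 = 3.18×10^6 J/(m²·K).
Undamped amplitude ∝ 1/C, so A_land/A_ocean = C_ocean/C_land = 46.9.

47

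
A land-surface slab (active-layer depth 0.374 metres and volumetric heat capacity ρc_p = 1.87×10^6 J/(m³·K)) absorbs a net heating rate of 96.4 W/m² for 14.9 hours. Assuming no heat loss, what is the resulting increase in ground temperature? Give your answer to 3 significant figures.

7.39 K

Areal heat capacity C = ρc_p × D = 1.87×10^6 × 0.374 = 6.99×10^5 J/(m^2 K).
Net heat input Q = F Δt = 96.4 × (14.9 hours × 3600 s/hour) = 5.17×10^6 J/m².
ΔT = Q / C = 5.17×10^6 / 6.99×10^5 = 7.39 K.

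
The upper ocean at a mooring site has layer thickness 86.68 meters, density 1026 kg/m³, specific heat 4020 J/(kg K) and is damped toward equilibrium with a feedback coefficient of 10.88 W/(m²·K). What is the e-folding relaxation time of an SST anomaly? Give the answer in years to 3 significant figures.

Areal heat capacity C = ρ c_p D = 1026 × 4020 × 86.68 = 3.58×10^8 J/(m²·K).
Relaxation time τ = C / λ = 3.58×10^8 / 10.88 = 3.29×10^7 s.
In years: 3.29×10^7 s / (3.156×10^7 s/year) = 1.04 years.

1.04 years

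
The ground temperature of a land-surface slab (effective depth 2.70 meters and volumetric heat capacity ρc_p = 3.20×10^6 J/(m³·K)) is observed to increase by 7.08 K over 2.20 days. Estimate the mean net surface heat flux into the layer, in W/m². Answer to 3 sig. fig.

322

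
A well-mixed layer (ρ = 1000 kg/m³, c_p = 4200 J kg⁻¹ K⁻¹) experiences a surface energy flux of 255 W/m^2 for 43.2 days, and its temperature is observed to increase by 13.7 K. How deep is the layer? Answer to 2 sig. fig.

17 m

Heat input Q = F Δt = 255 × 3.73×10^6 s = 9.52×10^8 J/m².
Required areal heat capacity C = Q / ΔT = 6.95×10^7 J/(m²·K).
Depth D = C / (ρ c_p) = 6.95×10^7 / (1000 × 4200) = 16.5 m.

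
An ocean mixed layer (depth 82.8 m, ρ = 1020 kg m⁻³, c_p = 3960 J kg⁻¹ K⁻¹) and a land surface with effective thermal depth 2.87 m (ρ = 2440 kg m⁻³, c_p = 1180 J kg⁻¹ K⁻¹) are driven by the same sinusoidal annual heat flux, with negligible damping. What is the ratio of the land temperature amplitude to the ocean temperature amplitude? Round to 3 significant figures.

C_ocean = 1020 × 3960 × 82.8 = 3.34×10^8 J/(m²·K).
C_land = 2440 × 1180 × 2.87 = 8.26×10^6 J/(m²·K).
Undamped amplitude ∝ 1/C, so A_land/A_ocean = C_ocean/C_land = 40.5.

40.5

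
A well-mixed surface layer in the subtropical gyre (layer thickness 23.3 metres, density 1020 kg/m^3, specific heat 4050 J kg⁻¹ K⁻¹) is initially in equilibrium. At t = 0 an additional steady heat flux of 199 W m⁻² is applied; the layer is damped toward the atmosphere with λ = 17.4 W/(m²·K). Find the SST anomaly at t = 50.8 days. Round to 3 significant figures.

6.26 K

Areal heat capacity C = ρ c_p D = 1020 × 4050 × 23.3 = 9.63×10^7 J/(m^2 K).
τ = C / λ = 9.63×10^7 / 17.4 = 5.53×10^6 s.
Equilibrium anomaly ΔT_eq = F / λ = 199 / 17.4 = 11.4 K.
t = 50.8 days = 4.39×10^6 s, so t/τ = 0.793.
ΔT(t) = ΔT_eq (1 − e^(−t/τ)) = 11.4 × (1 − e^−0.793) = 6.26 K.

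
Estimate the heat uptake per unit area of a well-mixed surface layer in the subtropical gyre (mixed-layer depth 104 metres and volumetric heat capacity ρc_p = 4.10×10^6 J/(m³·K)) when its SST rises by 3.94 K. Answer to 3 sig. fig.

1.68×10^9

Areal heat capacity C = ρc_p × D = 4.10×10^6 × 104 = 4.26×10^8 J/(m²·K).
ΔQ = C ΔT = 4.26×10^8 × 3.94 = 1.68×10^9 J/m².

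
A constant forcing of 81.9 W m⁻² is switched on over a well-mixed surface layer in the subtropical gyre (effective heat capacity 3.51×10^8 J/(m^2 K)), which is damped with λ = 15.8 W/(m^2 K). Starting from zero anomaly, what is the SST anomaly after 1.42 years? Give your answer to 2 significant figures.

4.5 K

Areal heat capacity C = 3.51×10^8 J/(m^2 K) (given).
τ = C / λ = 3.51×10^8 / 15.8 = 2.22×10^7 s.
Equilibrium anomaly ΔT_eq = F / λ = 81.9 / 15.8 = 5.18 K.
t = 1.42 years = 4.48×10^7 s, so t/τ = 2.02.
ΔT(t) = ΔT_eq (1 − e^(−t/τ)) = 5.18 × (1 − e^−2.02) = 4.49 K.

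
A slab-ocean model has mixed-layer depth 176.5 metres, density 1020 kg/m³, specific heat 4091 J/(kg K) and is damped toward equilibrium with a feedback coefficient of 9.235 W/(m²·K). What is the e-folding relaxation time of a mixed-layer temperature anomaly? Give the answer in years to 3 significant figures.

Areal heat capacity C = ρ c_p D = 1020 × 4091 × 176.5 = 7.37×10^8 J m⁻² K⁻¹.
Relaxation time τ = C / λ = 7.37×10^8 / 9.235 = 7.98×10^7 s.
In years: 7.98×10^7 s / (3.156×10^7 s/year) = 2.53 years.

2.53 years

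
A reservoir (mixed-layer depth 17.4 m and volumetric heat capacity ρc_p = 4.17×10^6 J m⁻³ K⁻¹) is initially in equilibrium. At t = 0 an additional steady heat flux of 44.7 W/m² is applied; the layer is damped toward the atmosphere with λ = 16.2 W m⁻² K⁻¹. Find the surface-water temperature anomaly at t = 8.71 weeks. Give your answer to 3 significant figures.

1.91 K

Areal heat capacity C = ρc_p × D = 4.17×10^6 × 17.4 = 7.26×10^7 J/(m²·K).
τ = C / λ = 7.26×10^7 / 16.2 = 4.48×10^6 s.
Equilibrium anomaly ΔT_eq = F / λ = 44.7 / 16.2 = 2.76 K.
t = 8.71 weeks = 5.27×10^6 s, so t/τ = 1.18.
ΔT(t) = ΔT_eq (1 − e^(−t/τ)) = 2.76 × (1 − e^−1.18) = 1.91 K.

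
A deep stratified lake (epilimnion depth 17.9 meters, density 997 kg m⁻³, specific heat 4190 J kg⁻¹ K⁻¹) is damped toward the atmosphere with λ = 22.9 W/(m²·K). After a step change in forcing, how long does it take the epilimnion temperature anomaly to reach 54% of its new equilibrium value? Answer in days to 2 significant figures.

Areal heat capacity C = ρ c_p D = 997 × 4190 × 17.9 = 7.48×10^7 J m⁻² K⁻¹.
τ = C / λ = 7.48×10^7 / 22.9 = 3.27×10^6 s.
Fraction reached: 1 − e^(−t/τ) = 0.54 ⇒ t = −τ ln(1 − 0.54) = τ × 0.777.
t = 2.54×10^6 s = 29.3 days.

29 days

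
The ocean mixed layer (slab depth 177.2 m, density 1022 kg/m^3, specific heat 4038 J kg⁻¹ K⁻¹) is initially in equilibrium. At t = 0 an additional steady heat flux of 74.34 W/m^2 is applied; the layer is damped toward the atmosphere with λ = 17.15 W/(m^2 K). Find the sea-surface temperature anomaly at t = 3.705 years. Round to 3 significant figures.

Areal heat capacity C = ρ c_p D = 1022 × 4038 × 177.2 = 7.31×10^8 J m⁻² K⁻¹.
τ = C / λ = 7.31×10^8 / 17.15 = 4.26×10^7 s.
Equilibrium anomaly ΔT_eq = F / λ = 74.34 / 17.15 = 4.33 K.
t = 3.705 years = 1.17×10^8 s, so t/τ = 2.74.
ΔT(t) = ΔT_eq (1 − e^(−t/τ)) = 4.33 × (1 − e^−2.74) = 4.06 K.

4.06 K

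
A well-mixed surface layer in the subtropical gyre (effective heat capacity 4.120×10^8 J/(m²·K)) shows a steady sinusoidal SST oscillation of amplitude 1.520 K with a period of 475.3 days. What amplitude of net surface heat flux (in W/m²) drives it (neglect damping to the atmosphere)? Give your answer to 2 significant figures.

96

Areal heat capacity C = 4.120×10^8 J/(m²·K) (given).
ω = 2π / 4.11×10^7 s = 1.53×10^-7 s⁻¹.
Cω = 4.12×10^8 × 1.53×10^-7 = 63.0 W/(m²·K).
F₀ = A × Cω = 1.520 × 63.0 = 95.8 W/m².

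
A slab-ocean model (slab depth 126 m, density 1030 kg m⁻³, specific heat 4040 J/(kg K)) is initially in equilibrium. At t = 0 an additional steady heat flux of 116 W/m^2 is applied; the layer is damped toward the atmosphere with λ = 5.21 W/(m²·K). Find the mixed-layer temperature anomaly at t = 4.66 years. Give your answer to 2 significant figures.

Areal heat capacity C = ρ c_p D = 1030 × 4040 × 126 = 5.24×10^8 J/(m^2 K).
τ = C / λ = 5.24×10^8 / 5.21 = 1.01×10^8 s.
Equilibrium anomaly ΔT_eq = F / λ = 116 / 5.21 = 22.3 K.
t = 4.66 years = 1.47×10^8 s, so t/τ = 1.46.
ΔT(t) = ΔT_eq (1 − e^(−t/τ)) = 22.3 × (1 − e^−1.46) = 17.1 K.

17 K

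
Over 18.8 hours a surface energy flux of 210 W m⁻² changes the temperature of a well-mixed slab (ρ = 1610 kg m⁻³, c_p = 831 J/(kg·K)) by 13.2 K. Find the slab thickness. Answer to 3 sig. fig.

0.805 m

Heat input Q = F Δt = 210 × 67700 s = 1.42×10^7 J/m².
Required areal heat capacity C = Q / ΔT = 1.08×10^6 J/(m²·K).
Depth D = C / (ρ c_p) = 1.08×10^6 / (1610 × 831) = 0.805 m.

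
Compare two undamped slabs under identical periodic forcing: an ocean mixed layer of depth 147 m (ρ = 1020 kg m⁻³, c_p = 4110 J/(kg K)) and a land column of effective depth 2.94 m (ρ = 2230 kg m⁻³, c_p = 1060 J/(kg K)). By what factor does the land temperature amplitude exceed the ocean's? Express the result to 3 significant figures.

C_ocean = 1020 × 4110 × 147 = 6.16×10^8 J/(m²·K).
C_land = 2230 × 1060 × 2.94 = 6.95×10^6 J/(m²·K).
Undamped amplitude ∝ 1/C, so A_land/A_ocean = C_ocean/C_land = 88.7.

88.7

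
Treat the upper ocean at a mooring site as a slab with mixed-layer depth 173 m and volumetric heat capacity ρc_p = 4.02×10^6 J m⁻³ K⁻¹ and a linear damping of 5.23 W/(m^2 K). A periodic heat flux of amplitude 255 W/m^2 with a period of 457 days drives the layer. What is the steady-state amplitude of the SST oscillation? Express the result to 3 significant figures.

Areal heat capacity C = ρc_p × D = 4.02×10^6 × 173 = 6.95×10^8 J/(m^2 K).
Angular frequency ω = 2π / T = 2π / 3.95×10^7 s = 1.59×10^-7 s⁻¹.
√((Cω)² + λ²) = √((111)² + 5.23²) = 111 W/(m²·K).
Amplitude A = F₀ / √((Cω)²+λ²) = 255 / 111 = 2.30 K.

2.30 K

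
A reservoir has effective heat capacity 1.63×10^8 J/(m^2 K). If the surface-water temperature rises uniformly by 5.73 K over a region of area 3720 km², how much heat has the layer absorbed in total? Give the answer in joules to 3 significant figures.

3.47×10^18 J

Areal heat capacity C = 1.63×10^8 J/(m^2 K) (given).
Heat per unit area: q = C ΔT = 1.63×10^8 × 5.73 = 9.34×10^8 J/m².
Total heat: Q = q × A = 9.34×10^8 × (3720 × 10⁶ m²) = 3.47×10^18 J.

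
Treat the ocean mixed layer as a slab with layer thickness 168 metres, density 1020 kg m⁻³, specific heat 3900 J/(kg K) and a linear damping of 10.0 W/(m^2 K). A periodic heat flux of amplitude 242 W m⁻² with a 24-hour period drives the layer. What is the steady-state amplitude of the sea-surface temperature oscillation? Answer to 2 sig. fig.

0.0050 K

Areal heat capacity C = ρ c_p D = 1020 × 3900 × 168 = 6.68×10^8 J/(m^2 K).
Angular frequency ω = 2π / T = 2π / 86400 s = 7.27×10^-5 s⁻¹.
√((Cω)² + λ²) = √((48600)² + 10.0²) = 48600 W/(m²·K).
Amplitude A = F₀ / √((Cω)²+λ²) = 242 / 48600 = 0.00498 K.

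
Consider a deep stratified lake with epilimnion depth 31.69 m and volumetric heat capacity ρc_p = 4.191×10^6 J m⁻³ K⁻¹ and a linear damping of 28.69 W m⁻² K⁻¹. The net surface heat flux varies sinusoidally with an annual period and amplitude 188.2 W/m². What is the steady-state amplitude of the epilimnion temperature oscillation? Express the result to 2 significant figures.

4.8 K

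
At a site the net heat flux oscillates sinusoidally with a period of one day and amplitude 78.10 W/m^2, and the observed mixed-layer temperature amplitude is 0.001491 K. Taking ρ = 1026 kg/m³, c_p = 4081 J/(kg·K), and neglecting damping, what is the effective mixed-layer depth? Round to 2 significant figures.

170 m

ω = 2π / 86400 s = 7.27×10^-5 s⁻¹.
Required C = F₀ / (A ω) = 78.10 / (0.001491 × 7.27×10^-5) = 7.20×10^8 J/(m²·K).
D = C / (ρ c_p) = 7.20×10^8 / (1026 × 4081) = 172 m.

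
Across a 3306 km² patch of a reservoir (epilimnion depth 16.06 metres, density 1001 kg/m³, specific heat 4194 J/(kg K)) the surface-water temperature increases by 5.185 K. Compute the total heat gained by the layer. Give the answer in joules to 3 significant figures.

Areal heat capacity C = ρ c_p D = 1001 × 4194 × 16.06 = 6.74×10^7 J m⁻² K⁻¹.
Heat per unit area: q = C ΔT = 6.74×10^7 × 5.185 = 3.50×10^8 J/m².
Total heat: Q = q × A = 3.50×10^8 × (3306 × 10⁶ m²) = 1.16×10^18 J.

1.16×10^18 J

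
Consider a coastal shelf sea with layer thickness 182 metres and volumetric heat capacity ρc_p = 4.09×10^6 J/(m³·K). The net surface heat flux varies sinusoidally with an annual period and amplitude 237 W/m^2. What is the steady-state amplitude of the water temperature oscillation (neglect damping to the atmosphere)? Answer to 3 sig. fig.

1.60 K

Areal heat capacity C = ρc_p × D = 4.09×10^6 × 182 = 7.44×10^8 J m⁻² K⁻¹.
Angular frequency ω = 2π / T = 2π / 3.15×10^7 s = 1.99×10^-7 s⁻¹.
Cω = 7.44×10^8 × 1.99×10^-7 = 148 W/(m²·K).
Amplitude A = F₀ / (Cω) = 237 / 148 = 1.60 K.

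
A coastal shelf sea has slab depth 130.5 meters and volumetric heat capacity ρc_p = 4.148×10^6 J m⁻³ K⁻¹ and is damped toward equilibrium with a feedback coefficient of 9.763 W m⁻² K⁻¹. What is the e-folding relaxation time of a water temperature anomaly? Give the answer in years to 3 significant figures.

1.76 years

Areal heat capacity C = ρc_p × D = 4.148×10^6 × 130.5 = 5.41×10^8 J/(m^2 K).
Relaxation time τ = C / λ = 5.41×10^8 / 9.763 = 5.54×10^7 s.
In years: 5.54×10^7 s / (3.156×10^7 s/year) = 1.76 years.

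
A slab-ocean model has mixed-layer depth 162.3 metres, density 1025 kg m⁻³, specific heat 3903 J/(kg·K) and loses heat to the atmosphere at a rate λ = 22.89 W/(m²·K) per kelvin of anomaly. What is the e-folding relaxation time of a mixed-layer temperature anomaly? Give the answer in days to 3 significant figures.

Areal heat capacity C = ρ c_p D = 1025 × 3903 × 162.3 = 6.49×10^8 J/(m^2 K).
Relaxation time τ = C / λ = 6.49×10^8 / 22.89 = 2.84×10^7 s.
In days: 2.84×10^7 s / (86400 s/day) = 328 days.

328 days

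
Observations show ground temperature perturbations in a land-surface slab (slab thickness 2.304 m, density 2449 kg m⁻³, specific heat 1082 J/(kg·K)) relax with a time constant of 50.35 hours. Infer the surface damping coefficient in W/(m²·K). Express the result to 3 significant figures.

33.7

Areal heat capacity C = ρ c_p D = 2449 × 1082 × 2.304 = 6.11×10^6 J m⁻² K⁻¹.
τ = 50.35 hours = 1.81×10^5 s.
λ = C / τ = 6.11×10^6 / 1.81×10^5 = 33.7 W/(m²·K).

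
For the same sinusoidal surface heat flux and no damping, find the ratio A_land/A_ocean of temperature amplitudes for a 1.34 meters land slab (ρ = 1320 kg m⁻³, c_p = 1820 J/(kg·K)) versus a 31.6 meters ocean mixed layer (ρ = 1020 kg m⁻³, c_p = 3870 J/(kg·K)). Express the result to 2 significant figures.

C_ocean = 1020 × 3870 × 31.6 = 1.25×10^8 J/(m²·K).
C_land = 1320 × 1820 × 1.34 = 3.22×10^6 J/(m²·K).
Undamped amplitude ∝ 1/C, so A_land/A_ocean = C_ocean/C_land = 38.7.

39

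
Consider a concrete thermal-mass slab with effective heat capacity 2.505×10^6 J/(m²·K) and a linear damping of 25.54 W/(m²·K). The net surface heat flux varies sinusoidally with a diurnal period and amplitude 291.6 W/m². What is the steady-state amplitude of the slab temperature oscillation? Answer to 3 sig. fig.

1.59 K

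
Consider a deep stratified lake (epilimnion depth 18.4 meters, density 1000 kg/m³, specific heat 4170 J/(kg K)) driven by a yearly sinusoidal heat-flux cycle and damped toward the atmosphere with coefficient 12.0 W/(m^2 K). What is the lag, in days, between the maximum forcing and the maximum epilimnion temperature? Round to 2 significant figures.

Areal heat capacity C = ρ c_p D = 1000 × 4170 × 18.4 = 7.67×10^7 J/(m²·K).
ω = 2π / 3.15×10^7 s = 1.99×10^-7 s⁻¹.
Phase lag φ = arctan(Cω/λ) = arctan(15.3/12.0) = 0.905 rad.
Time lag = φ / ω = 0.905 / 1.99×10^-7 = 4.54×10^6 s = 52.6 days.

53 days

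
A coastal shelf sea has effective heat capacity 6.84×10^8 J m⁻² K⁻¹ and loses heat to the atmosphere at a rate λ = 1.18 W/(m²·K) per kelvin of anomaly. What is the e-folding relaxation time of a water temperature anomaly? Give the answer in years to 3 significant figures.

Areal heat capacity C = 6.84×10^8 J m⁻² K⁻¹ (given).
Relaxation time τ = C / λ = 6.84×10^8 / 1.18 = 5.80×10^8 s.
In years: 5.80×10^8 s / (3.156×10^7 s/year) = 18.4 years.

18.4 years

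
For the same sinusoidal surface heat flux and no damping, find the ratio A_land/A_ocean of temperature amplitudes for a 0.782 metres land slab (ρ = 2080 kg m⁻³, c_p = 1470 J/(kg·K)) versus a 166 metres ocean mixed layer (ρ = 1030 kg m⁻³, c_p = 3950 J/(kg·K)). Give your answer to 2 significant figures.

280

C_ocean = 1030 × 3950 × 166 = 6.75×10^8 J/(m²·K).
C_land = 2080 × 1470 × 0.782 = 2.39×10^6 J/(m²·K).
Undamped amplitude ∝ 1/C, so A_land/A_ocean = C_ocean/C_land = 282.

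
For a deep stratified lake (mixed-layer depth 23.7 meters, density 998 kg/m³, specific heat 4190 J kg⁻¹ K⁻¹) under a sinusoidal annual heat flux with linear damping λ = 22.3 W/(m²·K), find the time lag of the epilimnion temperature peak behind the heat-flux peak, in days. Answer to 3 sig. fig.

42.1 days

Areal heat capacity C = ρ c_p D = 998 × 4190 × 23.7 = 9.91×10^7 J/(m^2 K).
ω = 2π / 3.15×10^7 s = 1.99×10^-7 s⁻¹.
Phase lag φ = arctan(Cω/λ) = arctan(19.7/22.3) = 0.725 rad.
Time lag = φ / ω = 0.725 / 1.99×10^-7 = 3.64×10^6 s = 42.1 days.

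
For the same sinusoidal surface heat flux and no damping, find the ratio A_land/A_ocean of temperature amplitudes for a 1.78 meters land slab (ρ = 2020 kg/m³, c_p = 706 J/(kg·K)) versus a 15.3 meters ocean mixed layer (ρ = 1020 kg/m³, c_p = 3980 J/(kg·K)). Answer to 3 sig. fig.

24.5

C_ocean = 1020 × 3980 × 15.3 = 6.21×10^7 J/(m²·K).
C_land = 2020 × 706 × 1.78 = 2.54×10^6 J/(m²·K).
Undamped amplitude ∝ 1/C, so A_land/A_ocean = C_ocean/C_land = 24.5.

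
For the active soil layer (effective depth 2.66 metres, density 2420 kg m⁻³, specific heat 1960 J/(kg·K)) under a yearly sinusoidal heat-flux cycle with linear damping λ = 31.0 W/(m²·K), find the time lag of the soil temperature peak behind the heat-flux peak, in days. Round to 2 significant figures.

4.7 days

Areal heat capacity C = ρ c_p D = 2420 × 1960 × 2.66 = 1.26×10^7 J/(m^2 K).
ω = 2π / 3.15×10^7 s = 1.99×10^-7 s⁻¹.
Phase lag φ = arctan(Cω/λ) = arctan(2.51/31.0) = 0.0809 rad.
Time lag = φ / ω = 0.0809 / 1.99×10^-7 = 4.06×10^5 s = 4.70 days.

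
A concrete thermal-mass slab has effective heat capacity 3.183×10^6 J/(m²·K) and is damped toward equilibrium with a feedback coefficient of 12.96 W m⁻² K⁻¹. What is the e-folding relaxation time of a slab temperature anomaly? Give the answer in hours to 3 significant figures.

68.2 hours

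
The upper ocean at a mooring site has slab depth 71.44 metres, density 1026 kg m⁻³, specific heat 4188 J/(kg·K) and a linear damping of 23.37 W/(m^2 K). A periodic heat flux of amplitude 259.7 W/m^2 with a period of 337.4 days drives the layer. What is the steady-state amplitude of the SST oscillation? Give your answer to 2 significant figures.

Areal heat capacity C = ρ c_p D = 1026 × 4188 × 71.44 = 3.07×10^8 J/(m^2 K).
Angular frequency ω = 2π / T = 2π / 2.92×10^7 s = 2.16×10^-7 s⁻¹.
√((Cω)² + λ²) = √((66.2)² + 23.37²) = 70.2 W/(m²·K).
Amplitude A = F₀ / √((Cω)²+λ²) = 259.7 / 70.2 = 3.70 K.

3.7 K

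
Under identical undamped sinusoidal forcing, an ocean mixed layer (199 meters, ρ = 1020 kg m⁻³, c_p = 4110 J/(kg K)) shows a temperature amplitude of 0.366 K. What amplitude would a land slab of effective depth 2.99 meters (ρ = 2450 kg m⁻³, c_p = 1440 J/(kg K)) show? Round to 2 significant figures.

29 K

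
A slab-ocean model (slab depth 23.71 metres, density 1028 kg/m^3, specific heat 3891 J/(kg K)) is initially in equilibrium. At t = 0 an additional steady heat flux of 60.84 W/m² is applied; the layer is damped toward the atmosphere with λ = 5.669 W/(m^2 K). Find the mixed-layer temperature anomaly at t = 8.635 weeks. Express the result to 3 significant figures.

Areal heat capacity C = ρ c_p D = 1028 × 3891 × 23.71 = 9.48×10^7 J/(m²·K).
τ = C / λ = 9.48×10^7 / 5.669 = 1.67×10^7 s.
Equilibrium anomaly ΔT_eq = F / λ = 60.84 / 5.669 = 10.7 K.
t = 8.635 weeks = 5.22×10^6 s, so t/τ = 0.312.
ΔT(t) = ΔT_eq (1 − e^(−t/τ)) = 10.7 × (1 − e^−0.312) = 2.88 K.

2.88 K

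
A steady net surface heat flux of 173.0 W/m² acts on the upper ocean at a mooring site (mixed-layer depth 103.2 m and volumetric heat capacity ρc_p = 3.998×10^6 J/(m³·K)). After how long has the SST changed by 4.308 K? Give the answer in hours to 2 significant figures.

2900 hours

Areal heat capacity C = ρc_p × D = 3.998×10^6 × 103.2 = 4.13×10^8 J/(m²·K).
Time required: Δt = C ΔT / F = 4.13×10^8 × 4.308 / 173.0 = 1.03×10^7 s.
In hours: 1.03×10^7 s / (3600 s/hour) = 2850 hours.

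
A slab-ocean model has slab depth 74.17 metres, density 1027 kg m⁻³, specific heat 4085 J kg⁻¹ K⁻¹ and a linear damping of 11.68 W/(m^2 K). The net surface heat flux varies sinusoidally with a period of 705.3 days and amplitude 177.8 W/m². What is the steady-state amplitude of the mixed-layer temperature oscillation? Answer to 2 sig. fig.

5.2 K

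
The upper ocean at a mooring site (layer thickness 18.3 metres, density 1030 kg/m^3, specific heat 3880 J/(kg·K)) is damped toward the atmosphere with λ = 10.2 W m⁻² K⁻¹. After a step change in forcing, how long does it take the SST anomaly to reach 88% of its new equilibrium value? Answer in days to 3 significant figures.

Areal heat capacity C = ρ c_p D = 1030 × 3880 × 18.3 = 7.31×10^7 J/(m²·K).
τ = C / λ = 7.31×10^7 / 10.2 = 7.17×10^6 s.
Fraction reached: 1 − e^(−t/τ) = 0.88 ⇒ t = −τ ln(1 − 0.88) = τ × 2.12.
t = 1.52×10^7 s = 176 days.

176 days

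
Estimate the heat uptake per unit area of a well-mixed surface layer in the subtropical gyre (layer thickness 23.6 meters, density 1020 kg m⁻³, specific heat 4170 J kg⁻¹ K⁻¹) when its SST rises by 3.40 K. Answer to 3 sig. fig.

Areal heat capacity C = ρ c_p D = 1020 × 4170 × 23.6 = 1.00×10^8 J/(m²·K).
ΔQ = C ΔT = 1.00×10^8 × 3.40 = 3.41×10^8 J/m².

3.41×10^8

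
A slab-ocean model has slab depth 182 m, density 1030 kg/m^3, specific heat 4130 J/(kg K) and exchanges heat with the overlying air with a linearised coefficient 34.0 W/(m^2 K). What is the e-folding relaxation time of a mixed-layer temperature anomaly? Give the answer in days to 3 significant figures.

264 days

Areal heat capacity C = ρ c_p D = 1030 × 4130 × 182 = 7.74×10^8 J m⁻² K⁻¹.
Relaxation time τ = C / λ = 7.74×10^8 / 34.0 = 2.28×10^7 s.
In days: 2.28×10^7 s / (86400 s/day) = 264 days.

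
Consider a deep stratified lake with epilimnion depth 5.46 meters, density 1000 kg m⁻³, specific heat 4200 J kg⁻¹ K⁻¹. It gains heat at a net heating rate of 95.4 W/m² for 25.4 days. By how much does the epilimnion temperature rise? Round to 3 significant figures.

9.13 K

Areal heat capacity C = ρ c_p D = 1000 × 4200 × 5.46 = 2.29×10^7 J/(m^2 K).
Net heat input Q = F Δt = 95.4 × (25.4 days × 86400 s/day) = 2.09×10^8 J/m².
ΔT = Q / C = 2.09×10^8 / 2.29×10^7 = 9.13 K.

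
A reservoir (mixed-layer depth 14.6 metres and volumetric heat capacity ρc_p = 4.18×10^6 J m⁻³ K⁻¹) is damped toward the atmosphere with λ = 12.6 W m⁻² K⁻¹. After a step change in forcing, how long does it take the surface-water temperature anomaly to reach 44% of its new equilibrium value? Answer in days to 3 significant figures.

32.5 days

Areal heat capacity C = ρc_p × D = 4.18×10^6 × 14.6 = 6.10×10^7 J/(m^2 K).
τ = C / λ = 6.10×10^7 / 12.6 = 4.84×10^6 s.
Fraction reached: 1 − e^(−t/τ) = 0.44 ⇒ t = −τ ln(1 − 0.44) = τ × 0.580.
t = 2.81×10^6 s = 32.5 days.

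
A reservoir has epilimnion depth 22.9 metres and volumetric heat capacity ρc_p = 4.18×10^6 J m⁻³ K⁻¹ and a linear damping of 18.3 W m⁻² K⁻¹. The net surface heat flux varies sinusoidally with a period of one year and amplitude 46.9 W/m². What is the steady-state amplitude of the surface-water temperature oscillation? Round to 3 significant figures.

Areal heat capacity C = ρc_p × D = 4.18×10^6 × 22.9 = 9.57×10^7 J/(m^2 K).
Angular frequency ω = 2π / T = 2π / 3.15×10^7 s = 1.99×10^-7 s⁻¹.
√((Cω)² + λ²) = √((19.1)² + 18.3²) = 26.4 W/(m²·K).
Amplitude A = F₀ / √((Cω)²+λ²) = 46.9 / 26.4 = 1.77 K.

1.77 K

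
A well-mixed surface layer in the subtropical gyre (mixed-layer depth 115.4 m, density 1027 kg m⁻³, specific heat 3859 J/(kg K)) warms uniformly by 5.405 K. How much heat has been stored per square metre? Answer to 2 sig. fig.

Areal heat capacity C = ρ c_p D = 1027 × 3859 × 115.4 = 4.57×10^8 J/(m²·K).
ΔQ = C ΔT = 4.57×10^8 × 5.405 = 2.47×10^9 J/m².

2.5×10^9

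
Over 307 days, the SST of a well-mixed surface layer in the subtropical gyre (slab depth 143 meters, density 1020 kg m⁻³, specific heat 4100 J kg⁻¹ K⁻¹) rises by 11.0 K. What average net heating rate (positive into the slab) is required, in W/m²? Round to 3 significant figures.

248

Areal heat capacity C = ρ c_p D = 1020 × 4100 × 143 = 5.98×10^8 J m⁻² K⁻¹.
Required heat per unit area: Q = C ΔT = 5.98×10^8 × 11.0 = 6.58×10^9 J/m².
Flux F = Q / Δt = 6.58×10^9 / 2.65×10^7 s = 248 W/m².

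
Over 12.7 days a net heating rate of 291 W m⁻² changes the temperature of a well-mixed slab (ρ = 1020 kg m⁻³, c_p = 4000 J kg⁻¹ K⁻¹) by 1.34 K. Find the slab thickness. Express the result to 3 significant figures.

58.4 m

Heat input Q = F Δt = 291 × 1.10×10^6 s = 3.19×10^8 J/m².
Required areal heat capacity C = Q / ΔT = 2.38×10^8 J/(m²·K).
Depth D = C / (ρ c_p) = 2.38×10^8 / (1020 × 4000) = 58.4 m.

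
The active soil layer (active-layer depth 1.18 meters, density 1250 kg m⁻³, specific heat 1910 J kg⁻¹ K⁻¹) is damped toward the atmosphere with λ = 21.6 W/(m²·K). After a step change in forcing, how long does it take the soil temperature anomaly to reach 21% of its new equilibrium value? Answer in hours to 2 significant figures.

Areal heat capacity C = ρ c_p D = 1250 × 1910 × 1.18 = 2.82×10^6 J/(m^2 K).
τ = C / λ = 2.82×10^6 / 21.6 = 1.30×10^5 s.
Fraction reached: 1 − e^(−t/τ) = 0.21 ⇒ t = −τ ln(1 − 0.21) = τ × 0.236.
t = 30700 s = 8.54 hours.

8.5 hours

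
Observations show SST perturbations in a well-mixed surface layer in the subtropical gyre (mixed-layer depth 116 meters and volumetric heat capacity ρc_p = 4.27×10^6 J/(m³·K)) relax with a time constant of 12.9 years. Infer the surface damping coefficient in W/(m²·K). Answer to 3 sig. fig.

Areal heat capacity C = ρc_p × D = 4.27×10^6 × 116 = 4.95×10^8 J m⁻² K⁻¹.
τ = 12.9 years = 4.07×10^8 s.
λ = C / τ = 4.95×10^8 / 4.07×10^8 = 1.22 W/(m²·K).

1.22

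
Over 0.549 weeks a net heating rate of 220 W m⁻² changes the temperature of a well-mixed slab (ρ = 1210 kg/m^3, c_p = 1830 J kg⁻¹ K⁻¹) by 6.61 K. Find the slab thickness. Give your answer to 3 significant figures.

Heat input Q = F Δt = 220 × 3.32×10^5 s = 7.30×10^7 J/m².
Required areal heat capacity C = Q / ΔT = 1.11×10^7 J/(m²·K).
Depth D = C / (ρ c_p) = 1.11×10^7 / (1210 × 1830) = 4.99 m.

4.99 m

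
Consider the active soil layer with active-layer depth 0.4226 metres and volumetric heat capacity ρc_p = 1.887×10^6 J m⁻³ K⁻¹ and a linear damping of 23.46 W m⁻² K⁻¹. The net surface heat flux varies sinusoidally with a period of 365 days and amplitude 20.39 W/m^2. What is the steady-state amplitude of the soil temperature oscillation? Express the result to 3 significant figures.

0.869 K

Areal heat capacity C = ρc_p × D = 1.887×10^6 × 0.4226 = 7.97×10^5 J m⁻² K⁻¹.
Angular frequency ω = 2π / T = 2π / 3.15×10^7 s = 1.99×10^-7 s⁻¹.
√((Cω)² + λ²) = √((0.159)² + 23.46²) = 23.5 W/(m²·K).
Amplitude A = F₀ / √((Cω)²+λ²) = 20.39 / 23.5 = 0.869 K.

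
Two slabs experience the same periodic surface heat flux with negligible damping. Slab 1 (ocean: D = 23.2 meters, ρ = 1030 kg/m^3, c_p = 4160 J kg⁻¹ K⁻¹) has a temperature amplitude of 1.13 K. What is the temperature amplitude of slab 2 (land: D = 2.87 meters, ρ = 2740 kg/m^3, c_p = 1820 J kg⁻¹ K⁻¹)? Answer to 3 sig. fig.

7.85 K

C_ocean = 9.94×10^7 J/(m²·K); C_land = 1.43×10^7 J/(m²·K).
A ∝ 1/C ⇒ A_land = A_ocean × C_ocean/C_land = 1.13 × 6.95 = 7.85 K.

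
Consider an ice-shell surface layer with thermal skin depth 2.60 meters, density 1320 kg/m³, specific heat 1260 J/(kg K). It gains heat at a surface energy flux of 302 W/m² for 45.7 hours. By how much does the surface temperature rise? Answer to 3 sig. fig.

11.5 K

Areal heat capacity C = ρ c_p D = 1320 × 1260 × 2.60 = 4.32×10^6 J m⁻² K⁻¹.
Net heat input Q = F Δt = 302 × (45.7 hours × 3600 s/hour) = 4.97×10^7 J/m².
ΔT = Q / C = 4.97×10^7 / 4.32×10^6 = 11.5 K.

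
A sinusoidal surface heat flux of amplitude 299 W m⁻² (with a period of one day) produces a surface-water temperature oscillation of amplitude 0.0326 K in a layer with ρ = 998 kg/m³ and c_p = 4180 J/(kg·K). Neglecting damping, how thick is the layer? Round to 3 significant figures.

30.2 m

ω = 2π / 86400 s = 7.27×10^-5 s⁻¹.
Required C = F₀ / (A ω) = 299 / (0.0326 × 7.27×10^-5) = 1.26×10^8 J/(m²·K).
D = C / (ρ c_p) = 1.26×10^8 / (998 × 4180) = 30.2 m.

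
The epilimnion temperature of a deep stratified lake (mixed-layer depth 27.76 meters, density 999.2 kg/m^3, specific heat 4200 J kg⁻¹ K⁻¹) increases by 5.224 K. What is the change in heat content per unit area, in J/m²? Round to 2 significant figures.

6.1×10^8

Areal heat capacity C = ρ c_p D = 999.2 × 4200 × 27.76 = 1.16×10^8 J/(m²·K).
ΔQ = C ΔT = 1.16×10^8 × 5.224 = 6.09×10^8 J/m².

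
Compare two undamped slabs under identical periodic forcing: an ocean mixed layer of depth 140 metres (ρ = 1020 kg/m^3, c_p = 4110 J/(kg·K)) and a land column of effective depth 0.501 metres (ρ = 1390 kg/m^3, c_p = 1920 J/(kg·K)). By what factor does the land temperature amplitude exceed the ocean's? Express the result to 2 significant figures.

440

C_ocean = 1020 × 4110 × 140 = 5.87×10^8 J/(m²·K).
C_land = 1390 × 1920 × 0.501 = 1.34×10^6 J/(m²·K).
Undamped amplitude ∝ 1/C, so A_land/A_ocean = C_ocean/C_land = 439.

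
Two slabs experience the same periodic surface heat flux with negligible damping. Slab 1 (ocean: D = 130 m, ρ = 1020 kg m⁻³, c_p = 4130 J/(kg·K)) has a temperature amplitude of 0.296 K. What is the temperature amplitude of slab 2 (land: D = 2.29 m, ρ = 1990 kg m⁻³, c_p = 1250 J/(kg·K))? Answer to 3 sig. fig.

28.5 K

C_ocean = 5.48×10^8 J/(m²·K); C_land = 5.70×10^6 J/(m²·K).
A ∝ 1/C ⇒ A_land = A_ocean × C_ocean/C_land = 0.296 × 96.1 = 28.5 K.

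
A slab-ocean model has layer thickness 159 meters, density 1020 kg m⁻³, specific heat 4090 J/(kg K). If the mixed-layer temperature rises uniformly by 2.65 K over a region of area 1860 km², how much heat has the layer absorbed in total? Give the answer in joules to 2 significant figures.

3.3×10^18 J

Areal heat capacity C = ρ c_p D = 1020 × 4090 × 159 = 6.63×10^8 J m⁻² K⁻¹.
Heat per unit area: q = C ΔT = 6.63×10^8 × 2.65 = 1.76×10^9 J/m².
Total heat: Q = q × A = 1.76×10^9 × (1860 × 10⁶ m²) = 3.27×10^18 J.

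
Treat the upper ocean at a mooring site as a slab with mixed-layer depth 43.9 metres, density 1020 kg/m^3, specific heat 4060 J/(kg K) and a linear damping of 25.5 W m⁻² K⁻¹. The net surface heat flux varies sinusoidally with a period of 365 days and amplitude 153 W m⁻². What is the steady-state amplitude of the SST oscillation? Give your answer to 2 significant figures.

Areal heat capacity C = ρ c_p D = 1020 × 4060 × 43.9 = 1.82×10^8 J/(m²·K).
Angular frequency ω = 2π / T = 2π / 3.15×10^7 s = 1.99×10^-7 s⁻¹.
√((Cω)² + λ²) = √((36.2)² + 25.5²) = 44.3 W/(m²·K).
Amplitude A = F₀ / √((Cω)²+λ²) = 153 / 44.3 = 3.45 K.

3.5 K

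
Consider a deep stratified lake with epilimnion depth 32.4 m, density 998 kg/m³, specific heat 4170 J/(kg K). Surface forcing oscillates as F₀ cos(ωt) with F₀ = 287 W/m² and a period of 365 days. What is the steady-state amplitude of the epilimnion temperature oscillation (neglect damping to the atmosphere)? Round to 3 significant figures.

Areal heat capacity C = ρ c_p D = 998 × 4170 × 32.4 = 1.35×10^8 J/(m²·K).
Angular frequency ω = 2π / T = 2π / 3.15×10^7 s = 1.99×10^-7 s⁻¹.
Cω = 1.35×10^8 × 1.99×10^-7 = 26.9 W/(m²·K).
Amplitude A = F₀ / (Cω) = 287 / 26.9 = 10.7 K.

10.7 K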